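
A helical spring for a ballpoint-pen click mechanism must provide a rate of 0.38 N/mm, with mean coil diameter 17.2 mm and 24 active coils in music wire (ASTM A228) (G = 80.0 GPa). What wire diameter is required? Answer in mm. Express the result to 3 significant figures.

1.47 mm

d = (8D³N_a·k / G)^(1/4) = (8·17.2³·24·0.38 / (80.0×10³))^0.25
  = (4.6407)^0.25 = 1.4677 mm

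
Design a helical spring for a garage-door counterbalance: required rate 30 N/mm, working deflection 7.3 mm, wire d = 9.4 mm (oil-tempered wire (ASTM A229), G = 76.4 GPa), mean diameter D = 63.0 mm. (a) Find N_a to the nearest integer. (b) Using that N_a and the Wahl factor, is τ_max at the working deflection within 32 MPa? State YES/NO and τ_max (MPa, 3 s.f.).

N_a = Gd⁴/(8D³k) = (76.4×10³)(9.4⁴)/(8·63.0³·30) = 9.94 → N_a = 10
Actual rate k = Gd⁴/(8D³·10) = 29.819 N/mm
Working load F = kδ = 29.819·7.3 = 217.68 N
C = 63.0/9.4 = 6.7021; K_W = (4C−1)/(4C−4)+0.615/C = 1.2233
τ_max = K_W·8FD/(πd³) = 1.2233·42.045 = 51.433 MPa
τ_max > 32 MPa → exceeds allowable

(a) 10 coils; (b) NO, τ_max = 51.4 MPa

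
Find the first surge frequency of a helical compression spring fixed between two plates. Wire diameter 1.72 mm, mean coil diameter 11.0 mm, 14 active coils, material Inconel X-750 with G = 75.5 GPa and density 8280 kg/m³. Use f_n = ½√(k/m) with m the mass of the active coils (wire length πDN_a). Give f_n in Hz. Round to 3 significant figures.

k = Gd⁴/(8D³N_a) = (75.5×10³)(1.72⁴)/(8·11.0³·14) = 4.4327 N/mm = 4432.7 N/m
Wire length L = πDN_a = π·11.0·14 = 483.81 mm
m = ρ·(πd²/4)·L = 8280 × 2.3235×10⁻⁶ m² × 0.48381 m = 0.0093078 kg
f_n = ½√(k/m) = 0.5·√(4432.7/0.0093078) = 0.5·√(4.7623e+05) = 345.05 Hz

345 Hz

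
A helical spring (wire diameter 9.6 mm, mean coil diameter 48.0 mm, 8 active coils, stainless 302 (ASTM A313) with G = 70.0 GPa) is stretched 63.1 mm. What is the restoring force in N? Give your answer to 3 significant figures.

k = Gd⁴/(8D³N_a) = (70.0×10³)(9.6⁴)/(8·48.0³·8) = 84 N/mm
F = k·δ = 84 × 63.1 = 5300.4 N

5300 N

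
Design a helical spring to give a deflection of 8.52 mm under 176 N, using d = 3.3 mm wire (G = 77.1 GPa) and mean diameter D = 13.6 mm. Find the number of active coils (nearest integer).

22

Required rate k = F/δ = 176/8.52 = 20.657 N/mm
N_a = Gd⁴/(8D³k) = (77.1×10³ × 3.3⁴)/(8 × 13.6³ × 20.657)
    = 9.14345e+06 / 415700 = 22 → 22 coils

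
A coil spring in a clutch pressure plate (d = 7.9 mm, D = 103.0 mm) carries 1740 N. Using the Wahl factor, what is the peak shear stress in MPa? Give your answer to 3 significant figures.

1030 MPa

Spring index C = D/d = 103.0/7.9 = 13.0380
K_W = (4C−1)/(4C−4) + 0.615/C = 51.152/48.152 + 0.0472 = 1.1095
τ₀ = 8FD/(πd³) = 8·1740·103.0/(π·7.9³) = 1.43376e+06/1548.9 = 925.65 MPa
τ_max = K·τ₀ = 1.1095 × 925.65 = 1027 MPa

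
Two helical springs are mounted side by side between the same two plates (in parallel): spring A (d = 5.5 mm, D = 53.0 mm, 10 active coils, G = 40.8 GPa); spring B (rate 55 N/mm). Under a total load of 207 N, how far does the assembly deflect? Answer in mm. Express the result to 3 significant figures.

3.56 mm

k_A = Gd⁴/(8D³N_a) = (40.8×10³)(5.5⁴)/(8·53.0³·10) = 3.1347 N/mm
Parallel: k_eq = 3.1347 + 55 = 58.135 N/mm
δ = F/k_eq = 207/58.135 = 3.5607 mm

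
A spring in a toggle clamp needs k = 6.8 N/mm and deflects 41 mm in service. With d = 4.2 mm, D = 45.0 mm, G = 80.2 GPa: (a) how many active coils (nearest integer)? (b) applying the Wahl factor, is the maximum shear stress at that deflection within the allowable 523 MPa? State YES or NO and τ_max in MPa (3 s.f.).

N_a = Gd⁴/(8D³k) = (80.2×10³)(4.2⁴)/(8·45.0³·6.8) = 5.034 → N_a = 5
Actual rate k = Gd⁴/(8D³·5) = 6.8466 N/mm
Working load F = kδ = 6.8466·41 = 280.71 N
C = 45.0/4.2 = 10.7143; K_W = (4C−1)/(4C−4)+0.615/C = 1.1346
τ_max = K_W·8FD/(πd³) = 1.1346·434.17 = 492.62 MPa
τ_max ≤ 523 MPa → acceptable

(a) 5 coils; (b) YES, τ_max = 493 MPa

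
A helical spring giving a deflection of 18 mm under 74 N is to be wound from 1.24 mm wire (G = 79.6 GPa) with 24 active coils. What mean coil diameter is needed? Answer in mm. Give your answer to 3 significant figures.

6.20 mm

Required rate k = F/δ = 74/18 = 4.1111 N/mm
D = (Gd⁴/(8N_a·k))^(1/3) = (79.6×10³·1.24⁴/(8·24·4.1111))^(1/3)
  = (238.418)^(1/3) = 6.2008 mm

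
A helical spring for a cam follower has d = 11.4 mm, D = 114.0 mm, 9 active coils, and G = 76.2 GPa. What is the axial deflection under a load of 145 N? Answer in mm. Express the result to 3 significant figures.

k = Gd⁴/(8D³N_a) = (76.2×10³)(11.4⁴)/(8·114.0³·9) = 12.065 N/mm
δ = F/k = 145 / 12.065 = 12.018 mm

12.0 mm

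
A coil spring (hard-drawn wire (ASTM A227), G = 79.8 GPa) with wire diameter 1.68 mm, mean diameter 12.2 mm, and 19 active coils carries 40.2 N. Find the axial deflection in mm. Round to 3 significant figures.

k = Gd⁴/(8D³N_a) = (79.8×10³)(1.68⁴)/(8·12.2³·19) = 2.3031 N/mm
δ = F/k = 40.2 / 2.3031 = 17.455 mm

17.5 mm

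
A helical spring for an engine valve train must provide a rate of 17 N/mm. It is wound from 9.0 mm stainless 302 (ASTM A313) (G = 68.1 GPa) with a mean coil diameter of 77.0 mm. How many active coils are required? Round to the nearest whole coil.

7

N_a = Gd⁴/(8D³k) = (68.1×10³ × 9.0⁴)/(8 × 77.0³ × 17)
    = 4.46804e+08 / 6.20885e+07 = 7.196 → 7 coils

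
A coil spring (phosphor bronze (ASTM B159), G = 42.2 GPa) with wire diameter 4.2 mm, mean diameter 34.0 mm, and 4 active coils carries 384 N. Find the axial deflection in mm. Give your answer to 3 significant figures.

k = Gd⁴/(8D³N_a) = (42.2×10³)(4.2⁴)/(8·34.0³·4) = 10.441 N/mm
δ = F/k = 384 / 10.441 = 36.78 mm

36.8 mm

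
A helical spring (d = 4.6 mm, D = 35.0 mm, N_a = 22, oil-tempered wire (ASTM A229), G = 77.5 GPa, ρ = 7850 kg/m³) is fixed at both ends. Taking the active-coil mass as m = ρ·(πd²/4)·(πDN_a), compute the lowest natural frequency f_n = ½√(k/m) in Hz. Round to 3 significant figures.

k = Gd⁴/(8D³N_a) = (77.5×10³)(4.6⁴)/(8·35.0³·22) = 4.5985 N/mm = 4598.5 N/m
Wire length L = πDN_a = π·35.0·22 = 2419 mm
m = ρ·(πd²/4)·L = 7850 × 16.619×10⁻⁶ m² × 2.419 m = 0.31558 kg
f_n = ½√(k/m) = 0.5·√(4598.5/0.31558) = 0.5·√(14571) = 60.356 Hz

60.4 Hz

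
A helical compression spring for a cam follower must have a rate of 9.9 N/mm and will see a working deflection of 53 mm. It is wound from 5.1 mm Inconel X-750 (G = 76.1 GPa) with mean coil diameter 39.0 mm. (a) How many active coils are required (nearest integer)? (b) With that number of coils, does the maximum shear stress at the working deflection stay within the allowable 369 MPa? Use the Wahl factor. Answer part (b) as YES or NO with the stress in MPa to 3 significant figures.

(a) 11 coils; (b) NO, τ_max = 467 MPa

N_a = Gd⁴/(8D³k) = (76.1×10³)(5.1⁴)/(8·39.0³·9.9) = 10.96 → N_a = 11
Actual rate k = Gd⁴/(8D³·11) = 9.8625 N/mm
Working load F = kδ = 9.8625·53 = 522.71 N
C = 39.0/5.1 = 7.6471; K_W = (4C−1)/(4C−4)+0.615/C = 1.1933
τ_max = K_W·8FD/(πd³) = 1.1933·391.34 = 466.97 MPa
τ_max > 369 MPa → exceeds allowable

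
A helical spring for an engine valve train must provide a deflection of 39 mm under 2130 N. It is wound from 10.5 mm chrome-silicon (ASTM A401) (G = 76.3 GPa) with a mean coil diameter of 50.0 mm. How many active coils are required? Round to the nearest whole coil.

Required rate k = F/δ = 2130/39 = 54.615 N/mm
N_a = Gd⁴/(8D³k) = (76.3×10³ × 10.5⁴)/(8 × 50.0³ × 54.615)
    = 9.27431e+08 / 5.46154e+07 = 16.98 → 17 coils

17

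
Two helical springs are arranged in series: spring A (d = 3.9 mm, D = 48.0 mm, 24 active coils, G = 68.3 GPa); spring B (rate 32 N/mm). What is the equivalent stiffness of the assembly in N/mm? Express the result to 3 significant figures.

0.727 N/mm

k_A = Gd⁴/(8D³N_a) = (68.3×10³)(3.9⁴)/(8·48.0³·24) = 0.74414 N/mm
Series: 1/k_eq = 1/0.74414 + 1/32 = 1.3751; k_eq = 0.72723 N/mm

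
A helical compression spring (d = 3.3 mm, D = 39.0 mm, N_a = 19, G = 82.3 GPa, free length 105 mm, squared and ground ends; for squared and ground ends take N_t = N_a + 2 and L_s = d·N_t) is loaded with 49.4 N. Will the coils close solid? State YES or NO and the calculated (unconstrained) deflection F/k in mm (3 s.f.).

YES, δ = 45.6 mm

k = Gd⁴/(8D³N_a) = (82.3×10³)(3.3⁴)/(8·39.0³·19) = 1.0825 N/mm
N_t = 21; L_s = 3.3·21 = 69.3 mm; δ_solid = L₀ − L_s = 105 − 69.3 = 35.7 mm
δ = F/k = 49.4/1.0825 = 45.636 mm
δ ≥ δ_solid → spring goes solid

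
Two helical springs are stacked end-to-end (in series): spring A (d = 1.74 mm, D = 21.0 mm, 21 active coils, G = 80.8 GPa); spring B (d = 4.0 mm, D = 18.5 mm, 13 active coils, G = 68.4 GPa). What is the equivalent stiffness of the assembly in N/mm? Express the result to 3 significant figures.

0.468 N/mm

k_A = Gd⁴/(8D³N_a) = (80.8×10³)(1.74⁴)/(8·21.0³·21) = 0.47604 N/mm
k_B = Gd⁴/(8D³N_a) = (68.4×10³)(4.0⁴)/(8·18.5³·13) = 26.592 N/mm
Series: 1/k_eq = 1/0.47604 + 1/26.592 = 2.1383; k_eq = 0.46767 N/mm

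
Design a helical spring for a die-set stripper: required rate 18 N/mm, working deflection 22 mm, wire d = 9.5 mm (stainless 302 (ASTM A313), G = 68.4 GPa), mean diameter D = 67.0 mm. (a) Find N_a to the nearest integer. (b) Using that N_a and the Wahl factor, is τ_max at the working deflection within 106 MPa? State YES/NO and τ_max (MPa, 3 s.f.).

N_a = Gd⁴/(8D³k) = (68.4×10³)(9.5⁴)/(8·67.0³·18) = 12.86 → N_a = 13
Actual rate k = Gd⁴/(8D³·13) = 17.811 N/mm
Working load F = kδ = 17.811·22 = 391.85 N
C = 67.0/9.5 = 7.0526; K_W = (4C−1)/(4C−4)+0.615/C = 1.2111
τ_max = K_W·8FD/(πd³) = 1.2111·77.976 = 94.438 MPa
τ_max ≤ 106 MPa → acceptable

(a) 13 coils; (b) YES, τ_max = 94.4 MPa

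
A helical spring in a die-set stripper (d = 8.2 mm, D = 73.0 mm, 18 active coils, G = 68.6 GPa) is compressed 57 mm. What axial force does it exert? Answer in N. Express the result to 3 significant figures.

k = Gd⁴/(8D³N_a) = (68.6×10³)(8.2⁴)/(8·73.0³·18) = 5.5367 N/mm
F = k·δ = 5.5367 × 57 = 315.59 N

316 N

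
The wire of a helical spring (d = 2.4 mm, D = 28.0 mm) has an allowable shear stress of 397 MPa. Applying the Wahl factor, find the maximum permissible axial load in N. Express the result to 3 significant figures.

C = D/d = 28.0/2.4 = 11.6667
K_W = (4C−1)/(4C−4) + 0.615/C = 45.667/42.667 + 0.0527 = 1.1230
τ_max = K·8FD/(πd³) → F_max = τ_allow·πd³/(8DK)
F_max = 397·π·2.4³/(8·28.0·1.1230) = 17241/251.56 = 68.539 N

68.5 N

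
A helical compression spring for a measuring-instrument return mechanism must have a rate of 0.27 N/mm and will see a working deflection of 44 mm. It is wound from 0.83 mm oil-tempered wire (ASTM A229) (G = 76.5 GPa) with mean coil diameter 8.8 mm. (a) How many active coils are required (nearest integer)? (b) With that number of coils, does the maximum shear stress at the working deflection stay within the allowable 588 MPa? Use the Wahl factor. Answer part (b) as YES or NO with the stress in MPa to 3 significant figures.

(a) 25 coils; (b) YES, τ_max = 522 MPa

N_a = Gd⁴/(8D³k) = (76.5×10³)(0.83⁴)/(8·8.8³·0.27) = 24.66 → N_a = 25
Actual rate k = Gd⁴/(8D³·25) = 0.26638 N/mm
Working load F = kδ = 0.26638·44 = 11.721 N
C = 8.8/0.83 = 10.6024; K_W = (4C−1)/(4C−4)+0.615/C = 1.1361
τ_max = K_W·8FD/(πd³) = 1.1361·459.34 = 521.86 MPa
τ_max ≤ 588 MPa → acceptable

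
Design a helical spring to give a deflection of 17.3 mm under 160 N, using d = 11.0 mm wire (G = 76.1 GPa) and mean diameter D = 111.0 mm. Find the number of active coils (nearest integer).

11

Required rate k = F/δ = 160/17.3 = 9.2486 N/mm
N_a = Gd⁴/(8D³k) = (76.1×10³ × 11.0⁴)/(8 × 111.0³ × 9.2486)
    = 1.11418e+09 / 1.01189e+08 = 11.01 → 11 coils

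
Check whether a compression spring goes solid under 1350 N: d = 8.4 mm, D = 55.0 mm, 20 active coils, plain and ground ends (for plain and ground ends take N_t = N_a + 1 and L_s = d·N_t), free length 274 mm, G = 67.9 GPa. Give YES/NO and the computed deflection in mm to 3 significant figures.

YES, δ = 106 mm

k = Gd⁴/(8D³N_a) = (67.9×10³)(8.4⁴)/(8·55.0³·20) = 12.699 N/mm
N_t = 21; L_s = 8.4·21 = 176.4 mm; δ_solid = L₀ − L_s = 274 − 176.4 = 97.6 mm
δ = F/k = 1350/12.699 = 106.31 mm
δ ≥ δ_solid → spring goes solid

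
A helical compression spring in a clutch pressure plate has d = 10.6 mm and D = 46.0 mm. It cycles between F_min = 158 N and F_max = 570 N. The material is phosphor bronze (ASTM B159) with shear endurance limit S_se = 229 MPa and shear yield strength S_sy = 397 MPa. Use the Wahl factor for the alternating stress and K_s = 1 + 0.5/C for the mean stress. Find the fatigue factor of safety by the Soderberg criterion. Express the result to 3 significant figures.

4.52

C = D/d = 46.0/10.6 = 4.3396; K_W = (4C−1)/(4C−4)+0.615/C = 1.3663; K_s = 1+0.5/C = 1.1152
F_a = (F_max−F_min)/2 = 206 N; F_m = (F_max+F_min)/2 = 364 N
τ_a = K_W·8F_aD/(πd³) = 1.3663 × 20.26 = 27.682 MPa
τ_m = K_s·8F_mD/(πd³) = 1.1152 × 35.8 = 39.925 MPa
Soderberg: 1/n_f = τ_a/S_se + τ_m/S_sy = 27.682/229 + 39.925/397 = 0.12088 + 0.10057 = 0.22145
n_f = 1/0.22145 = 4.516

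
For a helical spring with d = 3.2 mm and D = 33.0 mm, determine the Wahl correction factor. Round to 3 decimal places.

C = D/d = 33.0/3.2 = 10.3125
K_W = (4C−1)/(4C−4) + 0.615/C = 40.250/37.250 + 0.0596 = 1.1402

1.140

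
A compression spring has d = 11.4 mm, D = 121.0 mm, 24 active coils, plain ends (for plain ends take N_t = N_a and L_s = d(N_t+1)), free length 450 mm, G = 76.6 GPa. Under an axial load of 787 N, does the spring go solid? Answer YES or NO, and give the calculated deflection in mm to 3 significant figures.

YES, δ = 207 mm

k = Gd⁴/(8D³N_a) = (76.6×10³)(11.4⁴)/(8·121.0³·24) = 3.8036 N/mm
N_t = 24; L_s = 11.4·25 = 285 mm; δ_solid = L₀ − L_s = 450 − 285 = 165 mm
δ = F/k = 787/3.8036 = 206.91 mm
δ ≥ δ_solid → spring goes solid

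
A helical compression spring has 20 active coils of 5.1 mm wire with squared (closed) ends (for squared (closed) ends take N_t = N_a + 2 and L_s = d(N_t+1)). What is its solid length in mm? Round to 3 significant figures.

squared (closed) ends: N_t = N_a + 2 = 20 + 2 = 22
L_s = d·(N_t+1) = 5.1 × 23 = 117.3 mm

117 mm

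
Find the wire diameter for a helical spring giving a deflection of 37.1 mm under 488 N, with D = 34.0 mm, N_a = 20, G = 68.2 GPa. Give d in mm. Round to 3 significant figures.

5.90 mm

Required rate k = F/δ = 488/37.1 = 13.154 N/mm
d = (8D³N_a·k / G)^(1/4) = (8·34.0³·20·13.154 / (68.2×10³))^0.25
  = (1212.9)^0.25 = 5.9014 mm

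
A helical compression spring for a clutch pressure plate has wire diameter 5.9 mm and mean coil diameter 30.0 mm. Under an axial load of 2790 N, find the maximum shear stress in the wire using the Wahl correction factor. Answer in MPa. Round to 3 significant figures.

Spring index C = D/d = 30.0/5.9 = 5.0847
K_W = (4C−1)/(4C−4) + 0.615/C = 19.339/16.339 + 0.1210 = 1.3046
τ₀ = 8FD/(πd³) = 8·2790·30.0/(π·5.9³) = 669600/645.22 = 1037.8 MPa
τ_max = K·τ₀ = 1.3046 × 1037.8 = 1353.9 MPa

1350 MPa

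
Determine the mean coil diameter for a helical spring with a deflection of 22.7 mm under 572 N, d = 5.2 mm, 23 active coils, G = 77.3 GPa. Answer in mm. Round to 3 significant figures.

Required rate k = F/δ = 572/22.7 = 25.198 N/mm
D = (Gd⁴/(8N_a·k))^(1/3) = (77.3×10³·5.2⁴/(8·23·25.198))^(1/3)
  = (12190)^(1/3) = 23.0145 mm

23.0 mm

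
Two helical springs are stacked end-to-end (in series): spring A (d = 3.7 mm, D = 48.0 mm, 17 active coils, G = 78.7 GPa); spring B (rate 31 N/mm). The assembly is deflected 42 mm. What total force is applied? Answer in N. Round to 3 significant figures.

39.9 N

k_A = Gd⁴/(8D³N_a) = (78.7×10³)(3.7⁴)/(8·48.0³·17) = 0.98066 N/mm
Series: 1/k_eq = 1/0.98066 + 1/31 = 1.052; k_eq = 0.95059 N/mm
F = k_eq·δ = 0.95059·42 = 39.925 N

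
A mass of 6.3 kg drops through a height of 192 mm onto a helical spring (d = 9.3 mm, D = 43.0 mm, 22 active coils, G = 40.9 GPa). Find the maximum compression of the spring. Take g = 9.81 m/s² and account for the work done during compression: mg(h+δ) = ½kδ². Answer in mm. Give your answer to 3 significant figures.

35.9 mm

k = Gd⁴/(8D³N_a) = (40.9×10³)(9.3⁴)/(8·43.0³·22) = 21.864 N/mm
W = mg = 6.3 × 9.81 = 61.803 N
½kδ² − Wδ − Wh = 0 → δ = (W + √(W² + 2kWh))/k
δ = (61.803 + √(3819.6 + 518893))/21.864 = (61.803 + 722.99)/21.864 = 35.894 mm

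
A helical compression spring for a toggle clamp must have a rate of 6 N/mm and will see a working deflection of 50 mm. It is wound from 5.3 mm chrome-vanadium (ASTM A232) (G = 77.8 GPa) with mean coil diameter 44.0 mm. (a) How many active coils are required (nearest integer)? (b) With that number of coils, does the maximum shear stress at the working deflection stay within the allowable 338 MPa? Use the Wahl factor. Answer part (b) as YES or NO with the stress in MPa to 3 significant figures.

N_a = Gd⁴/(8D³k) = (77.8×10³)(5.3⁴)/(8·44.0³·6) = 15.01 → N_a = 15
Actual rate k = Gd⁴/(8D³·15) = 6.0054 N/mm
Working load F = kδ = 6.0054·50 = 300.27 N
C = 44.0/5.3 = 8.3019; K_W = (4C−1)/(4C−4)+0.615/C = 1.1768
τ_max = K_W·8FD/(πd³) = 1.1768·225.98 = 265.94 MPa
τ_max ≤ 338 MPa → acceptable

(a) 15 coils; (b) YES, τ_max = 266 MPa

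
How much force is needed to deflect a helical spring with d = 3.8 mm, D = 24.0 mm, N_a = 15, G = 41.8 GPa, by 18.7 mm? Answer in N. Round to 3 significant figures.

98.3 N

k = Gd⁴/(8D³N_a) = (41.8×10³)(3.8⁴)/(8·24.0³·15) = 5.2541 N/mm
F = k·δ = 5.2541 × 18.7 = 98.251 N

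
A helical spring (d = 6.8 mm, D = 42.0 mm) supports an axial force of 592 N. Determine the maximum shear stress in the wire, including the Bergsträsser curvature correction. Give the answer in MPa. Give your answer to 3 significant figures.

248 MPa

Spring index C = D/d = 42.0/6.8 = 6.1765
K_B = (4C+2)/(4C−3) = 26.706/21.706 = 1.2304
τ₀ = 8FD/(πd³) = 8·592·42.0/(π·6.8³) = 198912/987.82 = 201.37 MPa
τ_max = K·τ₀ = 1.2304 × 201.37 = 247.75 MPa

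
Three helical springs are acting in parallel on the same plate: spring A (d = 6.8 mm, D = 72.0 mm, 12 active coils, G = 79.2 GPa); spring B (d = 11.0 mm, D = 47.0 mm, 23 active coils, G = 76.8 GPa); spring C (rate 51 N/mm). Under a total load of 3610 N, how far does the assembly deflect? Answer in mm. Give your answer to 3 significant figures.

31.5 mm

k_A = Gd⁴/(8D³N_a) = (79.2×10³)(6.8⁴)/(8·72.0³·12) = 4.726 N/mm
k_B = Gd⁴/(8D³N_a) = (76.8×10³)(11.0⁴)/(8·47.0³·23) = 58.86 N/mm
Parallel: k_eq = 4.726 + 58.86 + 51 = 114.59 N/mm
δ = F/k_eq = 3610/114.59 = 31.505 mm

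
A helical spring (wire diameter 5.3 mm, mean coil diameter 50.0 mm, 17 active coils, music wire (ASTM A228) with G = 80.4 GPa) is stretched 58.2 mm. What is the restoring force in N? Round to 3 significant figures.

217 N

k = Gd⁴/(8D³N_a) = (80.4×10³)(5.3⁴)/(8·50.0³·17) = 3.7317 N/mm
F = k·δ = 3.7317 × 58.2 = 217.19 N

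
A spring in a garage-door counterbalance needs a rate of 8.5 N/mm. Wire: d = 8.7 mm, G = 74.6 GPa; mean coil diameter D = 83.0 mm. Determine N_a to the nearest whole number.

N_a = Gd⁴/(8D³k) = (74.6×10³ × 8.7⁴)/(8 × 83.0³ × 8.5)
    = 4.27382e+08 / 3.88815e+07 = 10.99 → 11 coils

11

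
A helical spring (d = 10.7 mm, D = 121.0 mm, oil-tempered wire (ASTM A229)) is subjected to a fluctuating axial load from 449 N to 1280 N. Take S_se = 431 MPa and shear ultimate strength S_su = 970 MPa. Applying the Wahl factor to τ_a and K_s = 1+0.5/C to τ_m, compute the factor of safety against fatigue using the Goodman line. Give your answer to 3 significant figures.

1.97

C = D/d = 121.0/10.7 = 11.3084; K_W = (4C−1)/(4C−4)+0.615/C = 1.1271; K_s = 1+0.5/C = 1.0442
F_a = (F_max−F_min)/2 = 415.5 N; F_m = (F_max+F_min)/2 = 864.5 N
τ_a = K_W·8F_aD/(πd³) = 1.1271 × 104.51 = 117.79 MPa
τ_m = K_s·8F_mD/(πd³) = 1.0442 × 217.44 = 227.05 MPa
Goodman: 1/n_f = τ_a/S_se + τ_m/S_su = 117.79/431 + 227.05/970 = 0.27330 + 0.23408 = 0.50738
n_f = 1/0.50738 = 1.971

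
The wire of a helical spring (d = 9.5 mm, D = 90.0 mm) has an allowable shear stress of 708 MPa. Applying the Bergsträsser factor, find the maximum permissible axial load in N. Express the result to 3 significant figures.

2320 N

C = D/d = 90.0/9.5 = 9.4737
K_B = (4C+2)/(4C−3) = 39.895/34.895 = 1.1433
τ_max = K·8FD/(πd³) → F_max = τ_allow·πd³/(8DK)
F_max = 708·π·9.5³/(8·90.0·1.1433) = 1.907e+06/823.17 = 2316.7 N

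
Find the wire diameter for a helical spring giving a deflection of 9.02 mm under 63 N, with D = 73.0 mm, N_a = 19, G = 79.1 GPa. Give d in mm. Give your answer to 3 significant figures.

Required rate k = F/δ = 63/9.02 = 6.9845 N/mm
d = (8D³N_a·k / G)^(1/4) = (8·73.0³·19·6.9845 / (79.1×10³))^0.25
  = (5221.2)^0.25 = 8.5005 mm

8.50 mm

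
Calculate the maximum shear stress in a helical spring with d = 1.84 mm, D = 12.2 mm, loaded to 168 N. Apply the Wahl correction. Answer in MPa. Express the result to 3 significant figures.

Spring index C = D/d = 12.2/1.84 = 6.6304
K_W = (4C−1)/(4C−4) + 0.615/C = 25.522/22.522 + 0.0928 = 1.2260
τ₀ = 8FD/(πd³) = 8·168·12.2/(π·1.84³) = 16396.8/19.571 = 837.83 MPa
τ_max = K·τ₀ = 1.2260 × 837.83 = 1027.1 MPa

1030 MPa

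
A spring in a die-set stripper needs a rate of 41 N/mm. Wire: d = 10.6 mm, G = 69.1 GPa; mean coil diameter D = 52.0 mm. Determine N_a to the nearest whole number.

N_a = Gd⁴/(8D³k) = (69.1×10³ × 10.6⁴)/(8 × 52.0³ × 41)
    = 8.72372e+08 / 4.61194e+07 = 18.92 → 19 coils

19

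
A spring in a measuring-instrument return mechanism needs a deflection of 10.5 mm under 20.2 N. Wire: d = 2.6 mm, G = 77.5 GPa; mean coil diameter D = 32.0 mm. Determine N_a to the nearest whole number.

7

Required rate k = F/δ = 20.2/10.5 = 1.9238 N/mm
N_a = Gd⁴/(8D³k) = (77.5×10³ × 2.6⁴)/(8 × 32.0³ × 1.9238)
    = 3.54156e+06 / 504315 = 7.023 → 7 coils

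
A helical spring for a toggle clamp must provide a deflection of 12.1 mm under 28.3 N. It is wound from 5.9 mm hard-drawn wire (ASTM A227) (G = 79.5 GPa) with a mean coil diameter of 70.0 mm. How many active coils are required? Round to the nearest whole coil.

Required rate k = F/δ = 28.3/12.1 = 2.3388 N/mm
N_a = Gd⁴/(8D³k) = (79.5×10³ × 5.9⁴)/(8 × 70.0³ × 2.3388)
    = 9.6333e+07 / 6.41779e+06 = 15.01 → 15 coils

15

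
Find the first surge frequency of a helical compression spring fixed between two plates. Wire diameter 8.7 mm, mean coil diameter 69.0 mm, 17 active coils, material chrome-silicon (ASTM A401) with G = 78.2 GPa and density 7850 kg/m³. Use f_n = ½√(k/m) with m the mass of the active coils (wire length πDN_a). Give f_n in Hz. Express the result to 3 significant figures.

38.2 Hz

k = Gd⁴/(8D³N_a) = (78.2×10³)(8.7⁴)/(8·69.0³·17) = 10.028 N/mm = 10028 N/m
Wire length L = πDN_a = π·69.0·17 = 3685.1 mm
m = ρ·(πd²/4)·L = 7850 × 59.447×10⁻⁶ m² × 3.6851 m = 1.7197 kg
f_n = ½√(k/m) = 0.5·√(10028/1.7197) = 0.5·√(5831.1) = 38.181 Hz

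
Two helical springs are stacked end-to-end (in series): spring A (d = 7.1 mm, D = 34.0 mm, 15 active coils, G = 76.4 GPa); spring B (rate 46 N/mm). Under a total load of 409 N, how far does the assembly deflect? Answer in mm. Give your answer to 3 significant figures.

18.8 mm

k_A = Gd⁴/(8D³N_a) = (76.4×10³)(7.1⁴)/(8·34.0³·15) = 41.163 N/mm
Series: 1/k_eq = 1/41.163 + 1/46 = 0.046033; k_eq = 21.724 N/mm
δ = F/k_eq = 409/21.724 = 18.827 mm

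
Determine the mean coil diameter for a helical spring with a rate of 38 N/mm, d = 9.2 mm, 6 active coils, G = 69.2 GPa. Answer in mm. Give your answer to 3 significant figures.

D = (Gd⁴/(8N_a·k))^(1/3) = (69.2×10³·9.2⁴/(8·6·38))^(1/3)
  = (271789)^(1/3) = 64.7755 mm

64.8 mm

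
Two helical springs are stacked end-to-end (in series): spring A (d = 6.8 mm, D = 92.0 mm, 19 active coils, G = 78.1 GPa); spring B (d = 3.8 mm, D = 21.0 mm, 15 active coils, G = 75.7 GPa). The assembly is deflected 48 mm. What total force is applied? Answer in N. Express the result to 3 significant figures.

k_A = Gd⁴/(8D³N_a) = (78.1×10³)(6.8⁴)/(8·92.0³·19) = 1.4108 N/mm
k_B = Gd⁴/(8D³N_a) = (75.7×10³)(3.8⁴)/(8·21.0³·15) = 14.203 N/mm
Series: 1/k_eq = 1/1.4108 + 1/14.203 = 0.7792; k_eq = 1.2834 N/mm
F = k_eq·δ = 1.2834·48 = 61.602 N

61.6 N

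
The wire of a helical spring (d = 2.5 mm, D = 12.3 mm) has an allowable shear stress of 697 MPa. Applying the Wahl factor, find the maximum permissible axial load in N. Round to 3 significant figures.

264 N

C = D/d = 12.3/2.5 = 4.9200
K_W = (4C−1)/(4C−4) + 0.615/C = 18.680/15.680 + 0.1250 = 1.3163
τ_max = K·8FD/(πd³) → F_max = τ_allow·πd³/(8DK)
F_max = 697·π·2.5³/(8·12.3·1.3163) = 34214/129.53 = 264.15 N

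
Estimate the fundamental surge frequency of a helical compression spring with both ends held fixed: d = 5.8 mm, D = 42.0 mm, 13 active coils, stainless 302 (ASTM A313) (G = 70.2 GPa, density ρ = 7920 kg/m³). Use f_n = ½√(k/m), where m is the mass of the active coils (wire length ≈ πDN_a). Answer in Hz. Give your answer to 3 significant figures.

k = Gd⁴/(8D³N_a) = (70.2×10³)(5.8⁴)/(8·42.0³·13) = 10.31 N/mm = 10310 N/m
Wire length L = πDN_a = π·42.0·13 = 1715.3 mm
m = ρ·(πd²/4)·L = 7920 × 26.421×10⁻⁶ m² × 1.7153 m = 0.35893 kg
f_n = ½√(k/m) = 0.5·√(10310/0.35893) = 0.5·√(28725) = 84.742 Hz

84.7 Hz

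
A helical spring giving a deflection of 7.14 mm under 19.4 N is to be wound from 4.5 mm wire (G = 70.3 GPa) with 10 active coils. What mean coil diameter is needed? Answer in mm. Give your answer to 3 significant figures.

51.0 mm

Required rate k = F/δ = 19.4/7.14 = 2.7171 N/mm
D = (Gd⁴/(8N_a·k))^(1/3) = (70.3×10³·4.5⁴/(8·10·2.7171))^(1/3)
  = (132621)^(1/3) = 50.9961 mm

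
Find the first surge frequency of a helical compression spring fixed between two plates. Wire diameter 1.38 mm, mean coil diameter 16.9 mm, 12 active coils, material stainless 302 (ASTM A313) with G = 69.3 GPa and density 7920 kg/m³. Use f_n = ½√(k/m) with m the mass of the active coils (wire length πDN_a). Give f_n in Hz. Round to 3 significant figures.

134 Hz

k = Gd⁴/(8D³N_a) = (69.3×10³)(1.38⁴)/(8·16.9³·12) = 0.5424 N/mm = 542.4 N/m
Wire length L = πDN_a = π·16.9·12 = 637.11 mm
m = ρ·(πd²/4)·L = 7920 × 1.4957×10⁻⁶ m² × 0.63711 m = 0.0075473 kg
f_n = ½√(k/m) = 0.5·√(542.4/0.0075473) = 0.5·√(71867) = 134.04 Hz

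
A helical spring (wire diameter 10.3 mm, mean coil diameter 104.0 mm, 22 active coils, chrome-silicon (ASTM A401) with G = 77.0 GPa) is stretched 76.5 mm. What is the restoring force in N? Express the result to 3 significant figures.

k = Gd⁴/(8D³N_a) = (77.0×10³)(10.3⁴)/(8·104.0³·22) = 4.3775 N/mm
F = k·δ = 4.3775 × 76.5 = 334.88 N

335 N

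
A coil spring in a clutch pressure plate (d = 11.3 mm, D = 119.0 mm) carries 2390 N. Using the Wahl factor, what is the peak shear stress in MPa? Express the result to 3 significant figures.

Spring index C = D/d = 119.0/11.3 = 10.5310
K_W = (4C−1)/(4C−4) + 0.615/C = 41.124/38.124 + 0.0584 = 1.1371
τ₀ = 8FD/(πd³) = 8·2390·119.0/(π·11.3³) = 2.27528e+06/4533 = 501.94 MPa
τ_max = K·τ₀ = 1.1371 × 501.94 = 570.75 MPa

571 MPa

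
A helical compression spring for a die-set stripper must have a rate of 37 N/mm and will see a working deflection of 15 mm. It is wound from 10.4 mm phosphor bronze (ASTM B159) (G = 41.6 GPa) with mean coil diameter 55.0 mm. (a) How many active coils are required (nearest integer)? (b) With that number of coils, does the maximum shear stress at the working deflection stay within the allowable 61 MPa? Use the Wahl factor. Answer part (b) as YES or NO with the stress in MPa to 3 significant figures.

(a) 10 coils; (b) NO, τ_max = 88.2 MPa

N_a = Gd⁴/(8D³k) = (41.6×10³)(10.4⁴)/(8·55.0³·37) = 9.882 → N_a = 10
Actual rate k = Gd⁴/(8D³·10) = 36.564 N/mm
Working load F = kδ = 36.564·15 = 548.45 N
C = 55.0/10.4 = 5.2885; K_W = (4C−1)/(4C−4)+0.615/C = 1.2912
τ_max = K_W·8FD/(πd³) = 1.2912·68.288 = 88.172 MPa
τ_max > 61 MPa → exceeds allowable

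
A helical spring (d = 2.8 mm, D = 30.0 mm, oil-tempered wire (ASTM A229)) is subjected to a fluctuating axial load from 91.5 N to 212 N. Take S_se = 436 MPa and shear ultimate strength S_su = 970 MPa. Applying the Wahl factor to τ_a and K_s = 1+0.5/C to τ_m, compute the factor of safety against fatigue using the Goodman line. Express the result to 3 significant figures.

0.896

C = D/d = 30.0/2.8 = 10.7143; K_W = (4C−1)/(4C−4)+0.615/C = 1.1346; K_s = 1+0.5/C = 1.0467
F_a = (F_max−F_min)/2 = 60.25 N; F_m = (F_max+F_min)/2 = 151.75 N
τ_a = K_W·8F_aD/(πd³) = 1.1346 × 209.67 = 237.9 MPa
τ_m = K_s·8F_mD/(πd³) = 1.0467 × 528.1 = 552.74 MPa
Goodman: 1/n_f = τ_a/S_se + τ_m/S_su = 237.9/436 + 552.74/970 = 0.54564 + 0.56984 = 1.1155
n_f = 1/1.1155 = 0.8965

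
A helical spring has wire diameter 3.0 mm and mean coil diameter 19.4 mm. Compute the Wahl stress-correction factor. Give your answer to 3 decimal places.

1.232

C = D/d = 19.4/3.0 = 6.4667
K_W = (4C−1)/(4C−4) + 0.615/C = 24.867/21.867 + 0.0951 = 1.2323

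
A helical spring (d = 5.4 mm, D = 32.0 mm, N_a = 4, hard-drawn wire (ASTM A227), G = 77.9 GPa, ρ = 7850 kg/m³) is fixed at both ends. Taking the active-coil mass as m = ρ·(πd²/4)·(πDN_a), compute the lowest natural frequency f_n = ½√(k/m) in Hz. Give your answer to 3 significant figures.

467 Hz

k = Gd⁴/(8D³N_a) = (77.9×10³)(5.4⁴)/(8·32.0³·4) = 63.17 N/mm = 63170 N/m
Wire length L = πDN_a = π·32.0·4 = 402.12 mm
m = ρ·(πd²/4)·L = 7850 × 22.902×10⁻⁶ m² × 0.40212 m = 0.072295 kg
f_n = ½√(k/m) = 0.5·√(63170/0.072295) = 0.5·√(8.7379e+05) = 467.38 Hz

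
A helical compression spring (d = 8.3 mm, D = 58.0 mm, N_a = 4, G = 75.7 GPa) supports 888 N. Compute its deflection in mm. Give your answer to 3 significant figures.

k = Gd⁴/(8D³N_a) = (75.7×10³)(8.3⁴)/(8·58.0³·4) = 57.541 N/mm
δ = F/k = 888 / 57.541 = 15.433 mm

15.4 mm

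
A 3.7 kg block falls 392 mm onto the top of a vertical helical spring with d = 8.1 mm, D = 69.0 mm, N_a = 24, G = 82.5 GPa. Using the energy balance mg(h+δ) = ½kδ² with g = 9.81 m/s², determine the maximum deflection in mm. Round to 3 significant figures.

77.8 mm

k = Gd⁴/(8D³N_a) = (82.5×10³)(8.1⁴)/(8·69.0³·24) = 5.6305 N/mm
W = mg = 3.7 × 9.81 = 36.297 N
½kδ² − Wδ − Wh = 0 → δ = (W + √(W² + 2kWh))/k
δ = (36.297 + √(1317.5 + 160226))/5.6305 = (36.297 + 401.92)/5.6305 = 77.83 mm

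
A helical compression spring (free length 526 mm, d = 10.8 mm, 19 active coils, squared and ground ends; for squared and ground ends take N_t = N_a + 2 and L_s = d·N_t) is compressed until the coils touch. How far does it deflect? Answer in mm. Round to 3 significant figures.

299 mm

N_t = 21; L_s = 10.8·21 = 226.8 mm
δ_solid = L₀ − L_s = 526 − 226.8 = 299.2 mm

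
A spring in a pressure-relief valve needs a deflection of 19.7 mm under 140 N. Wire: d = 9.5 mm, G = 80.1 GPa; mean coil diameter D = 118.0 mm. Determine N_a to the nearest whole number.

Required rate k = F/δ = 140/19.7 = 7.1066 N/mm
N_a = Gd⁴/(8D³k) = (80.1×10³ × 9.5⁴)/(8 × 118.0³ × 7.1066)
    = 6.5242e+08 / 9.3411e+07 = 6.984 → 7 coils

7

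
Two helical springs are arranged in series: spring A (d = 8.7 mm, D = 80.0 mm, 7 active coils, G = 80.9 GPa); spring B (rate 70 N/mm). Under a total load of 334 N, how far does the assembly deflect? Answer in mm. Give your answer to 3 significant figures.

k_A = Gd⁴/(8D³N_a) = (80.9×10³)(8.7⁴)/(8·80.0³·7) = 16.165 N/mm
Series: 1/k_eq = 1/16.165 + 1/70 = 0.076149; k_eq = 13.132 N/mm
δ = F/k_eq = 334/13.132 = 25.434 mm

25.4 mm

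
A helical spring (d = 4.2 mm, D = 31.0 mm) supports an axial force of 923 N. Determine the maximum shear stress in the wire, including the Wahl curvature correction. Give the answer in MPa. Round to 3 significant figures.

1180 MPa

Spring index C = D/d = 31.0/4.2 = 7.3810
K_W = (4C−1)/(4C−4) + 0.615/C = 28.524/25.524 + 0.0833 = 1.2009
τ₀ = 8FD/(πd³) = 8·923·31.0/(π·4.2³) = 228904/232.75 = 983.46 MPa
τ_max = K·τ₀ = 1.2009 × 983.46 = 1181 MPa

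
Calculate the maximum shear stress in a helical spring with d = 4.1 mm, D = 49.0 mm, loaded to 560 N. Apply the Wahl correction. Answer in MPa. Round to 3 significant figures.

Spring index C = D/d = 49.0/4.1 = 11.9512
K_W = (4C−1)/(4C−4) + 0.615/C = 46.805/43.805 + 0.0515 = 1.1199
τ₀ = 8FD/(πd³) = 8·560·49.0/(π·4.1³) = 219520/216.52 = 1013.8 MPa
τ_max = K·τ₀ = 1.1199 × 1013.8 = 1135.5 MPa

1140 MPa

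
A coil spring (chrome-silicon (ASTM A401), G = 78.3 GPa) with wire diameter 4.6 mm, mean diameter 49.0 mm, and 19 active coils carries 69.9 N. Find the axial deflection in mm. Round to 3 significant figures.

35.7 mm

k = Gd⁴/(8D³N_a) = (78.3×10³)(4.6⁴)/(8·49.0³·19) = 1.9605 N/mm
δ = F/k = 69.9 / 1.9605 = 35.655 mm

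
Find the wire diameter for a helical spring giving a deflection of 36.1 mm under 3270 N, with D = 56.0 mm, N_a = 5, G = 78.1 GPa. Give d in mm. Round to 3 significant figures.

Required rate k = F/δ = 3270/36.1 = 90.582 N/mm
d = (8D³N_a·k / G)^(1/4) = (8·56.0³·5·90.582 / (78.1×10³))^0.25
  = (8147.3)^0.25 = 9.5007 mm

9.50 mm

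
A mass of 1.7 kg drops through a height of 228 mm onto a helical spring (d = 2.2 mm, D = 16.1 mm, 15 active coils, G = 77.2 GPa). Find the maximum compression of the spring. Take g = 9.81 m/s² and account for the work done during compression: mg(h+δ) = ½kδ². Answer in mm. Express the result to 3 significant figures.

50.7 mm

k = Gd⁴/(8D³N_a) = (77.2×10³)(2.2⁴)/(8·16.1³·15) = 3.6112 N/mm
W = mg = 1.7 × 9.81 = 16.677 N
½kδ² − Wδ − Wh = 0 → δ = (W + √(W² + 2kWh))/k
δ = (16.677 + √(278.12 + 27462))/3.6112 = (16.677 + 166.55)/3.6112 = 50.74 mm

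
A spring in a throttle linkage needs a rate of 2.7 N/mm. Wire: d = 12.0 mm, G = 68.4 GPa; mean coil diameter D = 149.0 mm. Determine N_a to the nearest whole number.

N_a = Gd⁴/(8D³k) = (68.4×10³ × 12.0⁴)/(8 × 149.0³ × 2.7)
    = 1.41834e+09 / 7.14517e+07 = 19.85 → 20 coils

20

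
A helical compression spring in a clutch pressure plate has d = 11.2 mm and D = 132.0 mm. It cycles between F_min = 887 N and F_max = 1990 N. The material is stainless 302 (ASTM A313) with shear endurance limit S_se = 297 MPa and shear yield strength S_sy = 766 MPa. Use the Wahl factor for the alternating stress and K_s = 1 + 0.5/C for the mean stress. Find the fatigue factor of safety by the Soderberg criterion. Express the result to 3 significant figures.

C = D/d = 132.0/11.2 = 11.7857; K_W = (4C−1)/(4C−4)+0.615/C = 1.1217; K_s = 1+0.5/C = 1.0424
F_a = (F_max−F_min)/2 = 551.5 N; F_m = (F_max+F_min)/2 = 1438.5 N
τ_a = K_W·8F_aD/(πd³) = 1.1217 × 131.95 = 148.01 MPa
τ_m = K_s·8F_mD/(πd³) = 1.0424 × 344.17 = 358.77 MPa
Soderberg: 1/n_f = τ_a/S_se + τ_m/S_sy = 148.01/297 + 358.77/766 = 0.49835 + 0.46837 = 0.96671
n_f = 1/0.96671 = 1.034

1.03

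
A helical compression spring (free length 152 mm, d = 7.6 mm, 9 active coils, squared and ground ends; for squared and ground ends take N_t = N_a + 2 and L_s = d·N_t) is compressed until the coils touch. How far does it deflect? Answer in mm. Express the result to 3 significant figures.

N_t = 11; L_s = 7.6·11 = 83.6 mm
δ_solid = L₀ − L_s = 152 − 83.6 = 68.4 mm

68.4 mm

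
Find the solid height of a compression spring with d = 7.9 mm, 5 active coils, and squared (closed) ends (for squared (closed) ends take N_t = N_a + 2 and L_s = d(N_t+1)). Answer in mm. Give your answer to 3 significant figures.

63.2 mm

squared (closed) ends: N_t = N_a + 2 = 5 + 2 = 7
L_s = d·(N_t+1) = 7.9 × 8 = 63.2 mm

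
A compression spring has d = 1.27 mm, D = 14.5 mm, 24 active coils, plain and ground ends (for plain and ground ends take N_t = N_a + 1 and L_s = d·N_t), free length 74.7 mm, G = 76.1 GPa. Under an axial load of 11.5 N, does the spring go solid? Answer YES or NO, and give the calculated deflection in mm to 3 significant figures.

NO, δ = 34.0 mm

k = Gd⁴/(8D³N_a) = (76.1×10³)(1.27⁴)/(8·14.5³·24) = 0.33822 N/mm
N_t = 25; L_s = 1.27·25 = 31.75 mm; δ_solid = L₀ − L_s = 74.7 − 31.75 = 42.95 mm
δ = F/k = 11.5/0.33822 = 34.002 mm
δ < δ_solid → spring does not go solid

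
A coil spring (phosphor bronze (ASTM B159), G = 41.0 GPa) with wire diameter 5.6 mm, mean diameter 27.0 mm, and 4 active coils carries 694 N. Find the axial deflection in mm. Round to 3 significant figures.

10.8 mm

k = Gd⁴/(8D³N_a) = (41.0×10³)(5.6⁴)/(8·27.0³·4) = 64.017 N/mm
δ = F/k = 694 / 64.017 = 10.841 mm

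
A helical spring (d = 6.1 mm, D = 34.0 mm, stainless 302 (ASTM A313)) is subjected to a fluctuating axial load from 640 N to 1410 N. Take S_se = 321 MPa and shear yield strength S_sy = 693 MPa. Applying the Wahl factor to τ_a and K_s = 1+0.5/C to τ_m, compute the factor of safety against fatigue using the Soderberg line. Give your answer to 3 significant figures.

0.835

C = D/d = 34.0/6.1 = 5.5738; K_W = (4C−1)/(4C−4)+0.615/C = 1.2743; K_s = 1+0.5/C = 1.0897
F_a = (F_max−F_min)/2 = 385 N; F_m = (F_max+F_min)/2 = 1025 N
τ_a = K_W·8F_aD/(πd³) = 1.2743 × 146.86 = 187.14 MPa
τ_m = K_s·8F_mD/(πd³) = 1.0897 × 390.98 = 426.05 MPa
Soderberg: 1/n_f = τ_a/S_se + τ_m/S_sy = 187.14/321 + 426.05/693 = 0.58299 + 0.61479 = 1.1978
n_f = 1/1.1978 = 0.8349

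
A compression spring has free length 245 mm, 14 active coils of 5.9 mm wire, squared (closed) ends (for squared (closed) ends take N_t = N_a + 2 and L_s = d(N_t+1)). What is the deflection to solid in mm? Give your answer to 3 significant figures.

145 mm

N_t = 16; L_s = 5.9·17 = 100.3 mm
δ_solid = L₀ − L_s = 245 − 100.3 = 144.7 mm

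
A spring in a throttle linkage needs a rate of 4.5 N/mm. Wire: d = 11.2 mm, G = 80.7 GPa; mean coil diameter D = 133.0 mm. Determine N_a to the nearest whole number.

15

N_a = Gd⁴/(8D³k) = (80.7×10³ × 11.2⁴)/(8 × 133.0³ × 4.5)
    = 1.26983e+09 / 8.46949e+07 = 14.99 → 15 coils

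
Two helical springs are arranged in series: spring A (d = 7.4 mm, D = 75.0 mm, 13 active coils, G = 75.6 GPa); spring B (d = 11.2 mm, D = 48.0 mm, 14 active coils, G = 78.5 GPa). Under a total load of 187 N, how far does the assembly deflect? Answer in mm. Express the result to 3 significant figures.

38.1 mm

k_A = Gd⁴/(8D³N_a) = (75.6×10³)(7.4⁴)/(8·75.0³·13) = 5.1669 N/mm
k_B = Gd⁴/(8D³N_a) = (78.5×10³)(11.2⁴)/(8·48.0³·14) = 99.724 N/mm
Series: 1/k_eq = 1/5.1669 + 1/99.724 = 0.20357; k_eq = 4.9124 N/mm
δ = F/k_eq = 187/4.9124 = 38.067 mm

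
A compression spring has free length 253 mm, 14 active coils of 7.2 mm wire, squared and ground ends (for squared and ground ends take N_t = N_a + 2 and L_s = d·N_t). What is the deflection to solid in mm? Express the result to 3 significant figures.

N_t = 16; L_s = 7.2·16 = 115.2 mm
δ_solid = L₀ − L_s = 253 − 115.2 = 137.8 mm

138 mm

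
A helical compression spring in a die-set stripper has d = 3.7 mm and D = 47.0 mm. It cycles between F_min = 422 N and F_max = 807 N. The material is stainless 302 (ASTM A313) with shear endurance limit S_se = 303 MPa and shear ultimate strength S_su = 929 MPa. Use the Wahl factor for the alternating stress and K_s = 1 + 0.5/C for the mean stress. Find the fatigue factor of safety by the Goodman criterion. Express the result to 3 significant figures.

0.304

C = D/d = 47.0/3.7 = 12.7027; K_W = (4C−1)/(4C−4)+0.615/C = 1.1125; K_s = 1+0.5/C = 1.0394
F_a = (F_max−F_min)/2 = 192.5 N; F_m = (F_max+F_min)/2 = 614.5 N
τ_a = K_W·8F_aD/(πd³) = 1.1125 × 454.85 = 506.02 MPa
τ_m = K_s·8F_mD/(πd³) = 1.0394 × 1452 = 1509.1 MPa
Goodman: 1/n_f = τ_a/S_se + τ_m/S_su = 506.02/303 + 1509.1/929 = 1.67002 + 1.62445 = 3.2945
n_f = 1/3.2945 = 0.3035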